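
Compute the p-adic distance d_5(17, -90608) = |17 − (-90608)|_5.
d_5(17, -90608) = 1/3125

Step 1 — x − y = 17 − (-90608) = 90625. Step 2 — v_5(90625) = 5 (factor: 90625 = (5^5 · 29); the sign does not affect v_p). Step 3 — |x − y|_5 = 5^{-5} = 1/3125.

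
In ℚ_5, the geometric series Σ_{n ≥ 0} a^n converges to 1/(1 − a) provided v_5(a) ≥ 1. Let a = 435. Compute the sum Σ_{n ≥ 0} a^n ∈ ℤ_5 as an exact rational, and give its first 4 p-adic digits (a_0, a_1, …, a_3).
Σ a^n = 1/(1 − a) = -1/434;  first 4 digits = (1, 2, 1, 0)

v_5(a) = 1 ≥ 1, so the series converges in ℤ_5 to 1/(1 − a) = 1/(1 − 435) = -1/434. Expand this rational in ℤ_5: compute digits iteratively via d_i = x_i mod 5, x_{i+1} = (x_i − d_i)/5. The first 4 digits are (1, 2, 1, 0).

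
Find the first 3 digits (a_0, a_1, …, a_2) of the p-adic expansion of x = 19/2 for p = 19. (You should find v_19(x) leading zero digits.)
(a_0, …, a_2) = (0, 10, 9)

v_19(19/2) = 1, so a_0 = ... = a_0 = 0. Factor out: x = 19^1 · u with u = 1/2 a unit in ℤ_19. Expand u iteratively via a_{v+i} = u_i mod 19, u_{i+1} = (u_i − a_{v+i})/19:
  u_0 = 1/2;  a_1 = 10;  u_1 = (u_0 − 10)/19 = -1/2
  u_1 = -1/2;  a_2 = 9;  u_2 = (u_1 − 9)/19 = -1/2
Digits: (0, 10, 9).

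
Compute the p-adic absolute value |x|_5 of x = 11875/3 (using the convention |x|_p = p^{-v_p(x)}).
|11875/3|_5 = 1/625

Step 1 — compute v_5(x) by factoring powers of 5 out of the numerator and denominator: v_5(11875/3) = 4. Step 2 — apply |x|_p = p^{-v_p(x)} = 5^{-4} = 1/625.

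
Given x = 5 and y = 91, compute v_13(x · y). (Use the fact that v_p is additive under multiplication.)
v_13(455) = 1

v_p(x) = 0 (factor: 5 = 13^0 · 5); v_p(y) = 1 (factor: 91 = 13^1 · 7). Additivity: v_p(xy) = v_p(x) + v_p(y) = 0 + 1 = 1. (Direct check: xy = 455 = 13^1 · (35).)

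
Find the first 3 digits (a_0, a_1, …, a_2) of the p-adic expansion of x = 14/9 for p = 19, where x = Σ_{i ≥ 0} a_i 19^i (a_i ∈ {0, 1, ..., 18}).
(a_0, …, a_2) = (10, 8, 8)

v_19(14/9) = 0 (numerator and denominator both coprime to 19), so x ∈ ℤ_19^×. Compute digits iteratively via a_i = x_i mod 19, x_{i+1} = (x_i − a_i)/19, with x_0 = x:
  x_0 = 14/9;  a_0 = 10;  x_1 = (x_0 − 10)/19 = -4/9
  x_1 = -4/9;  a_1 = 8;  x_2 = (x_1 − 8)/19 = -4/9
  x_2 = -4/9;  a_2 = 8;  x_3 = (x_2 − 8)/19 = -4/9
Digits: (10, 8, 8).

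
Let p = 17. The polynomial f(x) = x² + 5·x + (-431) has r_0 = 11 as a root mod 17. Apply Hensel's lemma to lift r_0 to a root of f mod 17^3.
r_2 = 4227 (mod 4913)

Hensel: r_{i+1} = r_i − f(r_i)·(f′(r_i))^{-1} mod 17^{i+2}, f′(x) = 2x + 5. Iterate:
  r_0 = 11 (mod 17)
  r_1 = 181 (mod 289)
  r_2 = 4227 (mod 4913)
Final: r = 4227 satisfies f(r) ≡ 0 mod 17^3.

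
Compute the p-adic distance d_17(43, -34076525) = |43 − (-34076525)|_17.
d_17(43, -34076525) = 1/1419857

Step 1 — x − y = 43 − (-34076525) = 34076568. Step 2 — v_17(34076568) = 5 (factor: 34076568 = (17^5 · 24); the sign does not affect v_p). Step 3 — |x − y|_17 = 17^{-5} = 1/1419857.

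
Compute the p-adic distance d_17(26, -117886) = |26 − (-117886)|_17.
d_17(26, -117886) = 1/4913

Step 1 — x − y = 26 − (-117886) = 117912. Step 2 — v_17(117912) = 3 (factor: 117912 = (17^3 · 24); the sign does not affect v_p). Step 3 — |x − y|_17 = 17^{-3} = 1/4913.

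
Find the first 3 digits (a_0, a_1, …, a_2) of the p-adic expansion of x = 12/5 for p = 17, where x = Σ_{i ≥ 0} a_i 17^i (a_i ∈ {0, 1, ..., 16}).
(a_0, …, a_2) = (16, 6, 3)

v_17(12/5) = 0 (numerator and denominator both coprime to 17), so x ∈ ℤ_17^×. Compute digits iteratively via a_i = x_i mod 17, x_{i+1} = (x_i − a_i)/17, with x_0 = x:
  x_0 = 12/5;  a_0 = 16;  x_1 = (x_0 − 16)/17 = -4/5
  x_1 = -4/5;  a_1 = 6;  x_2 = (x_1 − 6)/17 = -2/5
  x_2 = -2/5;  a_2 = 3;  x_3 = (x_2 − 3)/17 = -1/5
Digits: (16, 6, 3).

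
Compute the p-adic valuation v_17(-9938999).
v_17(-9938999) = 5

v_17(n) is the largest exponent k such that 17^k divides n. Factor out: -9938999 = -17^5 · 7. (Sign doesn't affect v_p.) So v_17(-9938999) = 5.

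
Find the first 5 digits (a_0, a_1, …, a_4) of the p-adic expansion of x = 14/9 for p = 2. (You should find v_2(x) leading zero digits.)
(a_0, …, a_4) = (0, 1, 1, 1, 1)

v_2(14/9) = 1, so a_0 = ... = a_0 = 0. Factor out: x = 2^1 · u with u = 7/9 a unit in ℤ_2. Expand u iteratively via a_{v+i} = u_i mod 2, u_{i+1} = (u_i − a_{v+i})/2:
  u_0 = 7/9;  a_1 = 1;  u_1 = (u_0 − 1)/2 = -1/9
  u_1 = -1/9;  a_2 = 1;  u_2 = (u_1 − 1)/2 = -5/9
  u_2 = -5/9;  a_3 = 1;  u_3 = (u_2 − 1)/2 = -7/9
  u_3 = -7/9;  a_4 = 1;  u_4 = (u_3 − 1)/2 = -8/9
Digits: (0, 1, 1, 1, 1).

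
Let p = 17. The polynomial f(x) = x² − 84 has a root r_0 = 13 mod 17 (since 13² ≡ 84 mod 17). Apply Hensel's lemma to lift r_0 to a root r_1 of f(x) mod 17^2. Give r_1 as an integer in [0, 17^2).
r_1 = 132 (mod 289)

Hensel's recurrence: r_{i+1} = r_i − f(r_i)·(f′(r_i))^{-1} mod 17^{i+2}, with f′(x) = 2x. Iterate:
  r_0 = 13 (mod 17)
  r_1 = 132 (mod 289)
Final: r_1 = 132, and one checks f(r_1) ≡ 0 mod 17^2.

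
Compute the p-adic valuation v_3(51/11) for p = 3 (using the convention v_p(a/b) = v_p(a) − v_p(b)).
v_3(51/11) = 1

Factor powers of 3 from the numerator and denominator of the reduced fraction: 51 = 3^1 · 17 and 11 = 3^0 · 11. Apply v_p(a/b) = v_p(a) − v_p(b): v_3(51/11) = 1 − 0 = 1.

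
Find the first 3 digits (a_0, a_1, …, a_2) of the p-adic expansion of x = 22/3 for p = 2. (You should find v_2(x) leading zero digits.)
(a_0, …, a_2) = (0, 1, 0)

v_2(22/3) = 1, so a_0 = ... = a_0 = 0. Factor out: x = 2^1 · u with u = 11/3 a unit in ℤ_2. Expand u iteratively via a_{v+i} = u_i mod 2, u_{i+1} = (u_i − a_{v+i})/2:
  u_0 = 11/3;  a_1 = 1;  u_1 = (u_0 − 1)/2 = 4/3
  u_1 = 4/3;  a_2 = 0;  u_2 = (u_1 − 0)/2 = 2/3
Digits: (0, 1, 0).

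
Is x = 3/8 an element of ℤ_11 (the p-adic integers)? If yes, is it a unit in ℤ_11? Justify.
x ∈ ℤ_11^× (unit); v_11(x) = 0

ℤ_11 = {x ∈ ℚ_11 : v_11(x) ≥ 0} and ℤ_11^× = {x ∈ ℤ_11 : v_11(x) = 0}. Here v_11(3/8) = v_11(num) − v_11(den) = 0; compare against these criteria.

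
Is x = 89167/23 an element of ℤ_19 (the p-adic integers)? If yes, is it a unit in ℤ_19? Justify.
x ∈ ℤ_19 but not a unit; v_19(x) = 3 > 0

ℤ_19 = {x ∈ ℚ_19 : v_19(x) ≥ 0} and ℤ_19^× = {x ∈ ℤ_19 : v_19(x) = 0}. Here v_19(89167/23) = v_19(num) − v_19(den) = 3; compare against these criteria.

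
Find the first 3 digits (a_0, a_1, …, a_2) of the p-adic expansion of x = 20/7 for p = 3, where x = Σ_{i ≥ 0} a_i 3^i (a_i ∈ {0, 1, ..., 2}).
(a_0, …, a_2) = (2, 2, 2)

v_3(20/7) = 0 (numerator and denominator both coprime to 3), so x ∈ ℤ_3^×. Compute digits iteratively via a_i = x_i mod 3, x_{i+1} = (x_i − a_i)/3, with x_0 = x:
  x_0 = 20/7;  a_0 = 2;  x_1 = (x_0 − 2)/3 = 2/7
  x_1 = 2/7;  a_1 = 2;  x_2 = (x_1 − 2)/3 = -4/7
  x_2 = -4/7;  a_2 = 2;  x_3 = (x_2 − 2)/3 = -6/7
Digits: (2, 2, 2).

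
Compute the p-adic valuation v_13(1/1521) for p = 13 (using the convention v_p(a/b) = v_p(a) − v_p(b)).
v_13(1/1521) = -2

Factor powers of 13 from the numerator and denominator of the reduced fraction: 1 = 13^0 · 1 and 1521 = 13^2 · 9. Apply v_p(a/b) = v_p(a) − v_p(b): v_13(1/1521) = 0 − 2 = -2.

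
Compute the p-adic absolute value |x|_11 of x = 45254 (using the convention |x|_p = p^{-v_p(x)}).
|45254|_11 = 1/1331

Step 1 — compute v_11(x) by factoring powers of 11 out of the numerator and denominator: v_11(45254) = 3. Step 2 — apply |x|_p = p^{-v_p(x)} = 11^{-3} = 1/1331.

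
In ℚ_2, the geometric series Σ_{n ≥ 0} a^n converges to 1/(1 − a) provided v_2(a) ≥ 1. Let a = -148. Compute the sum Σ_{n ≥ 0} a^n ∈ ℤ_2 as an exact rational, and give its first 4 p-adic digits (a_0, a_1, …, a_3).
Σ a^n = 1/(1 − a) = 1/149;  first 4 digits = (1, 0, 1, 1)

v_2(a) = 2 ≥ 1, so the series converges in ℤ_2 to 1/(1 − a) = 1/(1 − (-148)) = 1/149. Expand this rational in ℤ_2: compute digits iteratively via d_i = x_i mod 2, x_{i+1} = (x_i − d_i)/2. The first 4 digits are (1, 0, 1, 1).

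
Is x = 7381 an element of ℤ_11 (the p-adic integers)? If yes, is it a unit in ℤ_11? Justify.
x ∈ ℤ_11 but not a unit; v_11(x) = 2 > 0

ℤ_11 = {x ∈ ℚ_11 : v_11(x) ≥ 0} and ℤ_11^× = {x ∈ ℤ_11 : v_11(x) = 0}. Here v_11(7381) = v_11(num) − v_11(den) = 2; compare against these criteria.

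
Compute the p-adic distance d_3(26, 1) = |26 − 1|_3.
d_3(26, 1) = 1

Step 1 — x − y = 26 − 1 = 25. Step 2 — v_3(25) = 0 (factor: 25 = (3^0 · 25); the sign does not affect v_p). Step 3 — |x − y|_3 = 3^{0} = 1.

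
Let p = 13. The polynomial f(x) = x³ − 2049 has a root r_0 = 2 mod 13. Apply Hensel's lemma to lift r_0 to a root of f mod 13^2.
r_1 = 158 (mod 169)

Hensel: r_{i+1} = r_i − f(r_i)/f′(r_i) mod 13^{i+2}, where f′(x) = 3x². Iterate:
  r_0 = 2 (mod 13)
  r_1 = 158 (mod 169)
Final: r = 158 with f(r) ≡ 0 mod 13^2.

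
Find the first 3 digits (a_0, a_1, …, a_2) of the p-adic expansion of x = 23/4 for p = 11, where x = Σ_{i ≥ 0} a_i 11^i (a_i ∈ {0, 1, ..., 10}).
(a_0, …, a_2) = (3, 3, 8)

v_11(23/4) = 0 (numerator and denominator both coprime to 11), so x ∈ ℤ_11^×. Compute digits iteratively via a_i = x_i mod 11, x_{i+1} = (x_i − a_i)/11, with x_0 = x:
  x_0 = 23/4;  a_0 = 3;  x_1 = (x_0 − 3)/11 = 1/4
  x_1 = 1/4;  a_1 = 3;  x_2 = (x_1 − 3)/11 = -1/4
  x_2 = -1/4;  a_2 = 8;  x_3 = (x_2 − 8)/11 = -3/4
Digits: (3, 3, 8).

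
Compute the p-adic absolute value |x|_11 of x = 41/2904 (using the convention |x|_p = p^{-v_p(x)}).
|41/2904|_11 = 121

Step 1 — compute v_11(x) by factoring powers of 11 out of the numerator and denominator: v_11(41/2904) = -2. Step 2 — apply |x|_p = p^{-v_p(x)} = 11^{2} = 121.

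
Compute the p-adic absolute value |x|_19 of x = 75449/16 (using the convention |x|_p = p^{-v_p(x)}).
|75449/16|_19 = 1/6859

Step 1 — compute v_19(x) by factoring powers of 19 out of the numerator and denominator: v_19(75449/16) = 3. Step 2 — apply |x|_p = p^{-v_p(x)} = 19^{-3} = 1/6859.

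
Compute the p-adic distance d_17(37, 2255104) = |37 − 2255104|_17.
d_17(37, 2255104) = 1/83521

Step 1 — x − y = 37 − 2255104 = -2255067. Step 2 — v_17(-2255067) = 4 (factor: -2255067 = −(17^4 · 27); the sign does not affect v_p). Step 3 — |x − y|_17 = 17^{-4} = 1/83521.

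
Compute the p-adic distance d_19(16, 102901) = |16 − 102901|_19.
d_19(16, 102901) = 1/6859

Step 1 — x − y = 16 − 102901 = -102885. Step 2 — v_19(-102885) = 3 (factor: -102885 = −(19^3 · 15); the sign does not affect v_p). Step 3 — |x − y|_19 = 19^{-3} = 1/6859.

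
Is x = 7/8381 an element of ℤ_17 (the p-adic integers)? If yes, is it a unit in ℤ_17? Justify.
x ∉ ℤ_17 (v_17(x) = -2 < 0)

ℤ_17 = {x ∈ ℚ_17 : v_17(x) ≥ 0} and ℤ_17^× = {x ∈ ℤ_17 : v_17(x) = 0}. Here v_17(7/8381) = v_17(num) − v_17(den) = -2; compare against these criteria.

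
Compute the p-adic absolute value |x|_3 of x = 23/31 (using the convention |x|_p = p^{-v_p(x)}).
|23/31|_3 = 1

Step 1 — compute v_3(x) by factoring powers of 3 out of the numerator and denominator: v_3(23/31) = 0. Step 2 — apply |x|_p = p^{-v_p(x)} = 3^{0} = 1.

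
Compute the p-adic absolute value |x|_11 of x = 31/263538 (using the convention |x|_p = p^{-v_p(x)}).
|31/263538|_11 = 14641

Step 1 — compute v_11(x) by factoring powers of 11 out of the numerator and denominator: v_11(31/263538) = -4. Step 2 — apply |x|_p = p^{-v_p(x)} = 11^{4} = 14641.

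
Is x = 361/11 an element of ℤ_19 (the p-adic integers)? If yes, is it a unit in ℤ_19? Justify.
x ∈ ℤ_19 but not a unit; v_19(x) = 2 > 0

ℤ_19 = {x ∈ ℚ_19 : v_19(x) ≥ 0} and ℤ_19^× = {x ∈ ℤ_19 : v_19(x) = 0}. Here v_19(361/11) = v_19(num) − v_19(den) = 2; compare against these criteria.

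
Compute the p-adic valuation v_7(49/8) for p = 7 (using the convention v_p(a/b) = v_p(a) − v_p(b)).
v_7(49/8) = 2

Factor powers of 7 from the numerator and denominator of the reduced fraction: 49 = 7^2 · 1 and 8 = 7^0 · 8. Apply v_p(a/b) = v_p(a) − v_p(b): v_7(49/8) = 2 − 0 = 2.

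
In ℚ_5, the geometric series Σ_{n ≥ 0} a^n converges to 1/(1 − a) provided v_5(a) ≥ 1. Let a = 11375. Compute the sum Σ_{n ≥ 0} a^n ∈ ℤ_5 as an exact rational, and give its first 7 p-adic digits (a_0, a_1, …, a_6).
Σ a^n = 1/(1 − a) = -1/11374;  first 7 digits = (1, 0, 0, 1, 3, 3, 1)

v_5(a) = 3 ≥ 1, so the series converges in ℤ_5 to 1/(1 − a) = 1/(1 − 11375) = -1/11374. Expand this rational in ℤ_5: compute digits iteratively via d_i = x_i mod 5, x_{i+1} = (x_i − d_i)/5. The first 7 digits are (1, 0, 0, 1, 3, 3, 1).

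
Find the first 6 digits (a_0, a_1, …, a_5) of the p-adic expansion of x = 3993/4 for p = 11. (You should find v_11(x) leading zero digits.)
(a_0, …, a_5) = (0, 0, 0, 9, 2, 8)

v_11(3993/4) = 3, so a_0 = ... = a_2 = 0. Factor out: x = 11^3 · u with u = 3/4 a unit in ℤ_11. Expand u iteratively via a_{v+i} = u_i mod 11, u_{i+1} = (u_i − a_{v+i})/11:
  u_0 = 3/4;  a_3 = 9;  u_1 = (u_0 − 9)/11 = -3/4
  u_1 = -3/4;  a_4 = 2;  u_2 = (u_1 − 2)/11 = -1/4
  u_2 = -1/4;  a_5 = 8;  u_3 = (u_2 − 8)/11 = -3/4
Digits: (0, 0, 0, 9, 2, 8).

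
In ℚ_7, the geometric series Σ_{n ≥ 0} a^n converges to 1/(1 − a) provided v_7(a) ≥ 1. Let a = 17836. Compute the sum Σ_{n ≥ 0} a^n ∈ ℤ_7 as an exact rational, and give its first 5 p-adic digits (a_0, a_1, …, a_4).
Σ a^n = 1/(1 − a) = -1/17835;  first 5 digits = (1, 0, 0, 3, 0)

v_7(a) = 3 ≥ 1, so the series converges in ℤ_7 to 1/(1 − a) = 1/(1 − 17836) = -1/17835. Expand this rational in ℤ_7: compute digits iteratively via d_i = x_i mod 7, x_{i+1} = (x_i − d_i)/7. The first 5 digits are (1, 0, 0, 3, 0).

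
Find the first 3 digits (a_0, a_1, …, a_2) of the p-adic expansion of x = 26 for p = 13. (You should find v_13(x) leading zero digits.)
(a_0, …, a_2) = (0, 2, 0)

v_13(26) = 1, so a_0 = ... = a_0 = 0. Factor out: x = 13^1 · u with u = 2 a unit in ℤ_13. Expand u iteratively via a_{v+i} = u_i mod 13, u_{i+1} = (u_i − a_{v+i})/13:
  u_0 = 2;  a_1 = 2;  u_1 = (u_0 − 2)/13 = 0
  u_1 = 0;  a_2 = 0;  u_2 = (u_1 − 0)/13 = 0
Digits: (0, 2, 0).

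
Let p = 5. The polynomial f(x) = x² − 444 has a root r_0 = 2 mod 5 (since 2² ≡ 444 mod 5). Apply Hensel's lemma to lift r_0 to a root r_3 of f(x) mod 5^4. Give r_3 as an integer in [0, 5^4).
r_3 = 337 (mod 625)

Hensel's recurrence: r_{i+1} = r_i − f(r_i)·(f′(r_i))^{-1} mod 5^{i+2}, with f′(x) = 2x. Iterate:
  r_0 = 2 (mod 5)
  r_1 = 12 (mod 25)
  r_2 = 87 (mod 125)
  r_3 = 337 (mod 625)
Final: r_3 = 337, and one checks f(r_3) ≡ 0 mod 5^4.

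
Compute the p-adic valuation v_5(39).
v_5(39) = 0

v_5(n) is the largest exponent k such that 5^k divides n. Factor out: 39 = 5^0 · 39. (Sign doesn't affect v_p.) So v_5(39) = 0.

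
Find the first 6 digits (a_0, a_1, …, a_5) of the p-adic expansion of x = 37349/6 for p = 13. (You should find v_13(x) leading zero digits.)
(a_0, …, a_5) = (0, 0, 0, 5, 2, 2)

v_13(37349/6) = 3, so a_0 = ... = a_2 = 0. Factor out: x = 13^3 · u with u = 17/6 a unit in ℤ_13. Expand u iteratively via a_{v+i} = u_i mod 13, u_{i+1} = (u_i − a_{v+i})/13:
  u_0 = 17/6;  a_3 = 5;  u_1 = (u_0 − 5)/13 = -1/6
  u_1 = -1/6;  a_4 = 2;  u_2 = (u_1 − 2)/13 = -1/6
  u_2 = -1/6;  a_5 = 2;  u_3 = (u_2 − 2)/13 = -1/6
Digits: (0, 0, 0, 5, 2, 2).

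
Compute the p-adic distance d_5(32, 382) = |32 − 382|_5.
d_5(32, 382) = 1/25

Step 1 — x − y = 32 − 382 = -350. Step 2 — v_5(-350) = 2 (factor: -350 = −(5^2 · 14); the sign does not affect v_p). Step 3 — |x − y|_5 = 5^{-2} = 1/25.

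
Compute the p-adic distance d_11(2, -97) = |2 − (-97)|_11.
d_11(2, -97) = 1/11

Step 1 — x − y = 2 − (-97) = 99. Step 2 — v_11(99) = 1 (factor: 99 = (11^1 · 9); the sign does not affect v_p). Step 3 — |x − y|_11 = 11^{-1} = 1/11.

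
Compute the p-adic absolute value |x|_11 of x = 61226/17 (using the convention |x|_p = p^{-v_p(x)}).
|61226/17|_11 = 1/1331

Step 1 — compute v_11(x) by factoring powers of 11 out of the numerator and denominator: v_11(61226/17) = 3. Step 2 — apply |x|_p = p^{-v_p(x)} = 11^{-3} = 1/1331.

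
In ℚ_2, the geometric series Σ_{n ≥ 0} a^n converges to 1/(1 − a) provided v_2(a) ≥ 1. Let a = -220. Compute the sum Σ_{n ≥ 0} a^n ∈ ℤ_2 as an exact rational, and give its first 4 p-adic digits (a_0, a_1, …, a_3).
Σ a^n = 1/(1 − a) = 1/221;  first 4 digits = (1, 0, 1, 0)

v_2(a) = 2 ≥ 1, so the series converges in ℤ_2 to 1/(1 − a) = 1/(1 − (-220)) = 1/221. Expand this rational in ℤ_2: compute digits iteratively via d_i = x_i mod 2, x_{i+1} = (x_i − d_i)/2. The first 4 digits are (1, 0, 1, 0).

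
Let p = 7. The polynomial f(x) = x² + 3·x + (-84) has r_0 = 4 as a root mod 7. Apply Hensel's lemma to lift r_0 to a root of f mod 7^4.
r_3 = 1488 (mod 2401)

Hensel: r_{i+1} = r_i − f(r_i)·(f′(r_i))^{-1} mod 7^{i+2}, f′(x) = 2x + 3. Iterate:
  r_0 = 4 (mod 7)
  r_1 = 18 (mod 49)
  r_2 = 116 (mod 343)
  r_3 = 1488 (mod 2401)
Final: r = 1488 satisfies f(r) ≡ 0 mod 7^4.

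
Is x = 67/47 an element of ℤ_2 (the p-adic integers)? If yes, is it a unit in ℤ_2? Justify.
x ∈ ℤ_2^× (unit); v_2(x) = 0

ℤ_2 = {x ∈ ℚ_2 : v_2(x) ≥ 0} and ℤ_2^× = {x ∈ ℤ_2 : v_2(x) = 0}. Here v_2(67/47) = v_2(num) − v_2(den) = 0; compare against these criteria.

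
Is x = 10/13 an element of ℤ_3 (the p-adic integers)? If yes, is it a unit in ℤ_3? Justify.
x ∈ ℤ_3^× (unit); v_3(x) = 0

ℤ_3 = {x ∈ ℚ_3 : v_3(x) ≥ 0} and ℤ_3^× = {x ∈ ℤ_3 : v_3(x) = 0}. Here v_3(10/13) = v_3(num) − v_3(den) = 0; compare against these criteria.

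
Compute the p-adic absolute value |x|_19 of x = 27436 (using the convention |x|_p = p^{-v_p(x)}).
|27436|_19 = 1/6859

Step 1 — compute v_19(x) by factoring powers of 19 out of the numerator and denominator: v_19(27436) = 3. Step 2 — apply |x|_p = p^{-v_p(x)} = 19^{-3} = 1/6859.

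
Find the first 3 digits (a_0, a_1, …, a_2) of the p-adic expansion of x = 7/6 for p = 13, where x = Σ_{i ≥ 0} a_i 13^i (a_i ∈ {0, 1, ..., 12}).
(a_0, …, a_2) = (12, 10, 10)

v_13(7/6) = 0 (numerator and denominator both coprime to 13), so x ∈ ℤ_13^×. Compute digits iteratively via a_i = x_i mod 13, x_{i+1} = (x_i − a_i)/13, with x_0 = x:
  x_0 = 7/6;  a_0 = 12;  x_1 = (x_0 − 12)/13 = -5/6
  x_1 = -5/6;  a_1 = 10;  x_2 = (x_1 − 10)/13 = -5/6
  x_2 = -5/6;  a_2 = 10;  x_3 = (x_2 − 10)/13 = -5/6
Digits: (12, 10, 10).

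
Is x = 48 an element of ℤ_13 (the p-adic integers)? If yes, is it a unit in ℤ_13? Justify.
x ∈ ℤ_13^× (unit); v_13(x) = 0

ℤ_13 = {x ∈ ℚ_13 : v_13(x) ≥ 0} and ℤ_13^× = {x ∈ ℤ_13 : v_13(x) = 0}. Here v_13(48) = v_13(num) − v_13(den) = 0; compare against these criteria.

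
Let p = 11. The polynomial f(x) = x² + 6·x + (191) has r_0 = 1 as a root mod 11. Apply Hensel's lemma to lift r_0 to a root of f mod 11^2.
r_1 = 67 (mod 121)

Hensel: r_{i+1} = r_i − f(r_i)·(f′(r_i))^{-1} mod 11^{i+2}, f′(x) = 2x + 6. Iterate:
  r_0 = 1 (mod 11)
  r_1 = 67 (mod 121)
Final: r = 67 satisfies f(r) ≡ 0 mod 11^2.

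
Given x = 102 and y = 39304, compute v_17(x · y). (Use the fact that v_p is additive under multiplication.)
v_17(4009008) = 4

v_p(x) = 1 (factor: 102 = 17^1 · 6); v_p(y) = 3 (factor: 39304 = 17^3 · 8). Additivity: v_p(xy) = v_p(x) + v_p(y) = 1 + 3 = 4. (Direct check: xy = 4009008 = 17^4 · (48).)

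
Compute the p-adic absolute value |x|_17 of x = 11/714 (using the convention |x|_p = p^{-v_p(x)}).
|11/714|_17 = 17

Step 1 — compute v_17(x) by factoring powers of 17 out of the numerator and denominator: v_17(11/714) = -1. Step 2 — apply |x|_p = p^{-v_p(x)} = 17^{1} = 17.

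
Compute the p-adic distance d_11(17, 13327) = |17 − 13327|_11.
d_11(17, 13327) = 1/1331

Step 1 — x − y = 17 − 13327 = -13310. Step 2 — v_11(-13310) = 3 (factor: -13310 = −(11^3 · 10); the sign does not affect v_p). Step 3 — |x − y|_11 = 11^{-3} = 1/1331.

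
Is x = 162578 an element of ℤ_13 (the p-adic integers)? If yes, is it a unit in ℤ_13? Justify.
x ∈ ℤ_13 but not a unit; v_13(x) = 3 > 0

ℤ_13 = {x ∈ ℚ_13 : v_13(x) ≥ 0} and ℤ_13^× = {x ∈ ℤ_13 : v_13(x) = 0}. Here v_13(162578) = v_13(num) − v_13(den) = 3; compare against these criteria.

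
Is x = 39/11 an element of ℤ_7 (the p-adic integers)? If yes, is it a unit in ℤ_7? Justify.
x ∈ ℤ_7^× (unit); v_7(x) = 0

ℤ_7 = {x ∈ ℚ_7 : v_7(x) ≥ 0} and ℤ_7^× = {x ∈ ℤ_7 : v_7(x) = 0}. Here v_7(39/11) = v_7(num) − v_7(den) = 0; compare against these criteria.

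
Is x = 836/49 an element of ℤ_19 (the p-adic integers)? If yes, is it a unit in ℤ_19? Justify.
x ∈ ℤ_19 but not a unit; v_19(x) = 1 > 0

ℤ_19 = {x ∈ ℚ_19 : v_19(x) ≥ 0} and ℤ_19^× = {x ∈ ℤ_19 : v_19(x) = 0}. Here v_19(836/49) = v_19(num) − v_19(den) = 1; compare against these criteria.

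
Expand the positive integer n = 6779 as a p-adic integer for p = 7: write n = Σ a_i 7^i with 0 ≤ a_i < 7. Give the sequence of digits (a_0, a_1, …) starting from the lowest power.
(a_0, a_1, …) = (3, 2, 5, 5, 2)

Repeated division by 7 gives the digits low-to-high: 6779 = 3 + 2·7^1 + 5·7^2 + 5·7^3 + 2·7^4. Digit sequence: (3, 2, 5, 5, 2).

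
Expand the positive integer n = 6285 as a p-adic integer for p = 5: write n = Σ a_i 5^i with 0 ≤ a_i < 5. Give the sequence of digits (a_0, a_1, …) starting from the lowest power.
(a_0, a_1, …) = (0, 2, 1, 0, 0, 2)

Repeated division by 5 gives the digits low-to-high: 6285 = 2·5^1 + 1·5^2 + 2·5^5. Digit sequence: (0, 2, 1, 0, 0, 2).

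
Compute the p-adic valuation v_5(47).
v_5(47) = 0

v_5(n) is the largest exponent k such that 5^k divides n. Factor out: 47 = 5^0 · 47. (Sign doesn't affect v_p.) So v_5(47) = 0.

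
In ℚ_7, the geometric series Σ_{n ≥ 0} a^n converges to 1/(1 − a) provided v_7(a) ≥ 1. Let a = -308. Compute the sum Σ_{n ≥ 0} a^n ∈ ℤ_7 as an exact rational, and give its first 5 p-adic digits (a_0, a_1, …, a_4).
Σ a^n = 1/(1 − a) = 1/309;  first 5 digits = (1, 5, 4, 1, 3)

v_7(a) = 1 ≥ 1, so the series converges in ℤ_7 to 1/(1 − a) = 1/(1 − (-308)) = 1/309. Expand this rational in ℤ_7: compute digits iteratively via d_i = x_i mod 7, x_{i+1} = (x_i − d_i)/7. The first 5 digits are (1, 5, 4, 1, 3).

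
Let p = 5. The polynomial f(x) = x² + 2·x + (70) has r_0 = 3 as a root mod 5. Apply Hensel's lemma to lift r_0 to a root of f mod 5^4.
r_3 = 208 (mod 625)

Hensel: r_{i+1} = r_i − f(r_i)·(f′(r_i))^{-1} mod 5^{i+2}, f′(x) = 2x + 2. Iterate:
  r_0 = 3 (mod 5)
  r_1 = 8 (mod 25)
  r_2 = 83 (mod 125)
  r_3 = 208 (mod 625)
Final: r = 208 satisfies f(r) ≡ 0 mod 5^4.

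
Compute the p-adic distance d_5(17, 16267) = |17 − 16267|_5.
d_5(17, 16267) = 1/625

Step 1 — x − y = 17 − 16267 = -16250. Step 2 — v_5(-16250) = 4 (factor: -16250 = −(5^4 · 26); the sign does not affect v_p). Step 3 — |x − y|_5 = 5^{-4} = 1/625.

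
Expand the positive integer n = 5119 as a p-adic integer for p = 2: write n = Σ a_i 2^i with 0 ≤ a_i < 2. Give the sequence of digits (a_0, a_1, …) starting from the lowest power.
(a_0, a_1, …) = (1, 1, 1, 1, 1, 1, 1, 1, 1, 1, 0, 0, 1)

Repeated division by 2 gives the digits low-to-high: 5119 = 1 + 1·2^1 + 1·2^2 + 1·2^3 + 1·2^4 + 1·2^5 + 1·2^6 + 1·2^7 + 1·2^8 + 1·2^9 + 1·2^12. Digit sequence: (1, 1, 1, 1, 1, 1, 1, 1, 1, 1, 0, 0, 1).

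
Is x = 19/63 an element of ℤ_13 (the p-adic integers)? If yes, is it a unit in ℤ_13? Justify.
x ∈ ℤ_13^× (unit); v_13(x) = 0

ℤ_13 = {x ∈ ℚ_13 : v_13(x) ≥ 0} and ℤ_13^× = {x ∈ ℤ_13 : v_13(x) = 0}. Here v_13(19/63) = v_13(num) − v_13(den) = 0; compare against these criteria.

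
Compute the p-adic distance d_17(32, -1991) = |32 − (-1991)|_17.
d_17(32, -1991) = 1/289

Step 1 — x − y = 32 − (-1991) = 2023. Step 2 — v_17(2023) = 2 (factor: 2023 = (17^2 · 7); the sign does not affect v_p). Step 3 — |x − y|_17 = 17^{-2} = 1/289.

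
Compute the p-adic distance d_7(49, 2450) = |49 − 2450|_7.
d_7(49, 2450) = 1/2401

Step 1 — x − y = 49 − 2450 = -2401. Step 2 — v_7(-2401) = 4 (factor: -2401 = −(7^4 · 1); the sign does not affect v_p). Step 3 — |x − y|_7 = 7^{-4} = 1/2401.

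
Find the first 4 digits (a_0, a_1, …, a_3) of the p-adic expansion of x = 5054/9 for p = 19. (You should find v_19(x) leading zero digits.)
(a_0, …, a_3) = (0, 0, 10, 8)

v_19(5054/9) = 2, so a_0 = ... = a_1 = 0. Factor out: x = 19^2 · u with u = 14/9 a unit in ℤ_19. Expand u iteratively via a_{v+i} = u_i mod 19, u_{i+1} = (u_i − a_{v+i})/19:
  u_0 = 14/9;  a_2 = 10;  u_1 = (u_0 − 10)/19 = -4/9
  u_1 = -4/9;  a_3 = 8;  u_2 = (u_1 − 8)/19 = -4/9
Digits: (0, 0, 10, 8).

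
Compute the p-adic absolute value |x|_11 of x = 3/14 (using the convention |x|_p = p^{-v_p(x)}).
|3/14|_11 = 1

Step 1 — compute v_11(x) by factoring powers of 11 out of the numerator and denominator: v_11(3/14) = 0. Step 2 — apply |x|_p = p^{-v_p(x)} = 11^{0} = 1.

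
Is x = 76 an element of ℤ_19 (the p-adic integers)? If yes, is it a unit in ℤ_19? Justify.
x ∈ ℤ_19 but not a unit; v_19(x) = 1 > 0

ℤ_19 = {x ∈ ℚ_19 : v_19(x) ≥ 0} and ℤ_19^× = {x ∈ ℤ_19 : v_19(x) = 0}. Here v_19(76) = v_19(num) − v_19(den) = 1; compare against these criteria.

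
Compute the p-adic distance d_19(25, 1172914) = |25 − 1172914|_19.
d_19(25, 1172914) = 1/130321

Step 1 — x − y = 25 − 1172914 = -1172889. Step 2 — v_19(-1172889) = 4 (factor: -1172889 = −(19^4 · 9); the sign does not affect v_p). Step 3 — |x − y|_19 = 19^{-4} = 1/130321.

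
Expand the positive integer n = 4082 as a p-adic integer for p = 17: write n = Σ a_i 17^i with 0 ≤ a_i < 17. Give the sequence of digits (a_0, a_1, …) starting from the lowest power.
(a_0, a_1, …) = (2, 2, 14)

Repeated division by 17 gives the digits low-to-high: 4082 = 2 + 2·17^1 + 14·17^2. Digit sequence: (2, 2, 14).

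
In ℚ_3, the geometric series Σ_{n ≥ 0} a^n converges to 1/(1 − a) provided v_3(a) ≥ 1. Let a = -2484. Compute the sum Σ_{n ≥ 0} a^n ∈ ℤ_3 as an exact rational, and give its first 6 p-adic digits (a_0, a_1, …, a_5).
Σ a^n = 1/(1 − a) = 1/2485;  first 6 digits = (1, 0, 0, 1, 2, 1)

v_3(a) = 3 ≥ 1, so the series converges in ℤ_3 to 1/(1 − a) = 1/(1 − (-2484)) = 1/2485. Expand this rational in ℤ_3: compute digits iteratively via d_i = x_i mod 3, x_{i+1} = (x_i − d_i)/3. The first 6 digits are (1, 0, 0, 1, 2, 1).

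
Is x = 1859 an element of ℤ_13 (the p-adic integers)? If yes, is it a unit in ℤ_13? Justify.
x ∈ ℤ_13 but not a unit; v_13(x) = 2 > 0

ℤ_13 = {x ∈ ℚ_13 : v_13(x) ≥ 0} and ℤ_13^× = {x ∈ ℤ_13 : v_13(x) = 0}. Here v_13(1859) = v_13(num) − v_13(den) = 2; compare against these criteria.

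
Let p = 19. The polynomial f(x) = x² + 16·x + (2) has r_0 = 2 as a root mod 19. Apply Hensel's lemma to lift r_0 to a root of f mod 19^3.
r_2 = 6101 (mod 6859)

Hensel: r_{i+1} = r_i − f(r_i)·(f′(r_i))^{-1} mod 19^{i+2}, f′(x) = 2x + 16. Iterate:
  r_0 = 2 (mod 19)
  r_1 = 325 (mod 361)
  r_2 = 6101 (mod 6859)
Final: r = 6101 satisfies f(r) ≡ 0 mod 19^3.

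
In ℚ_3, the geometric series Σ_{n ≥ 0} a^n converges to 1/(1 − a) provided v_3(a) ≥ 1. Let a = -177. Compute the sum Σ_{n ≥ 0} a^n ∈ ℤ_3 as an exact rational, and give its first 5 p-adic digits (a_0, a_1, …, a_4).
Σ a^n = 1/(1 − a) = 1/178;  first 5 digits = (1, 1, 2, 2, 1)

v_3(a) = 1 ≥ 1, so the series converges in ℤ_3 to 1/(1 − a) = 1/(1 − (-177)) = 1/178. Expand this rational in ℤ_3: compute digits iteratively via d_i = x_i mod 3, x_{i+1} = (x_i − d_i)/3. The first 5 digits are (1, 1, 2, 2, 1).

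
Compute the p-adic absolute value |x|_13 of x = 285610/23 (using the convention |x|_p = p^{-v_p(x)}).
|285610/23|_13 = 1/28561

Step 1 — compute v_13(x) by factoring powers of 13 out of the numerator and denominator: v_13(285610/23) = 4. Step 2 — apply |x|_p = p^{-v_p(x)} = 13^{-4} = 1/28561.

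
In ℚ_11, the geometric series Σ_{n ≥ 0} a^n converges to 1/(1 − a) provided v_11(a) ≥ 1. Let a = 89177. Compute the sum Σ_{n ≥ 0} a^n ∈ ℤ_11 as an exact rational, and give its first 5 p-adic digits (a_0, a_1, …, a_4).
Σ a^n = 1/(1 − a) = -1/89176;  first 5 digits = (1, 0, 0, 1, 6)

v_11(a) = 3 ≥ 1, so the series converges in ℤ_11 to 1/(1 − a) = 1/(1 − 89177) = -1/89176. Expand this rational in ℤ_11: compute digits iteratively via d_i = x_i mod 11, x_{i+1} = (x_i − d_i)/11. The first 5 digits are (1, 0, 0, 1, 6).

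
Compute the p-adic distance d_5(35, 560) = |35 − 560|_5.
d_5(35, 560) = 1/25

Step 1 — x − y = 35 − 560 = -525. Step 2 — v_5(-525) = 2 (factor: -525 = −(5^2 · 21); the sign does not affect v_p). Step 3 — |x − y|_5 = 5^{-2} = 1/25.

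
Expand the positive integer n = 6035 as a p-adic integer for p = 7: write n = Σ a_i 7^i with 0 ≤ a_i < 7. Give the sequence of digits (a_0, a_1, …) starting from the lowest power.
(a_0, a_1, …) = (1, 1, 4, 3, 2)

Repeated division by 7 gives the digits low-to-high: 6035 = 1 + 1·7^1 + 4·7^2 + 3·7^3 + 2·7^4. Digit sequence: (1, 1, 4, 3, 2).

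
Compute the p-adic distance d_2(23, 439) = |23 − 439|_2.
d_2(23, 439) = 1/32

Step 1 — x − y = 23 − 439 = -416. Step 2 — v_2(-416) = 5 (factor: -416 = −(2^5 · 13); the sign does not affect v_p). Step 3 — |x − y|_2 = 2^{-5} = 1/32.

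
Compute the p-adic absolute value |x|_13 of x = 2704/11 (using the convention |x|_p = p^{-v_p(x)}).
|2704/11|_13 = 1/169

Step 1 — compute v_13(x) by factoring powers of 13 out of the numerator and denominator: v_13(2704/11) = 2. Step 2 — apply |x|_p = p^{-v_p(x)} = 13^{-2} = 1/169.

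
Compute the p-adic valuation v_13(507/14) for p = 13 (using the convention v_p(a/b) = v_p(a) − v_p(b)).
v_13(507/14) = 2

Factor powers of 13 from the numerator and denominator of the reduced fraction: 507 = 13^2 · 3 and 14 = 13^0 · 14. Apply v_p(a/b) = v_p(a) − v_p(b): v_13(507/14) = 2 − 0 = 2.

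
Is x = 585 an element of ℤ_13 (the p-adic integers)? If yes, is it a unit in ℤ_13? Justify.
x ∈ ℤ_13 but not a unit; v_13(x) = 1 > 0

ℤ_13 = {x ∈ ℚ_13 : v_13(x) ≥ 0} and ℤ_13^× = {x ∈ ℤ_13 : v_13(x) = 0}. Here v_13(585) = v_13(num) − v_13(den) = 1; compare against these criteria.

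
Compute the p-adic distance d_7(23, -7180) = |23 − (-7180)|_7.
d_7(23, -7180) = 1/2401

Step 1 — x − y = 23 − (-7180) = 7203. Step 2 — v_7(7203) = 4 (factor: 7203 = (7^4 · 3); the sign does not affect v_p). Step 3 — |x − y|_7 = 7^{-4} = 1/2401.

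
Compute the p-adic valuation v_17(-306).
v_17(-306) = 1

v_17(n) is the largest exponent k such that 17^k divides n. Factor out: -306 = -17^1 · 18. (Sign doesn't affect v_p.) So v_17(-306) = 1.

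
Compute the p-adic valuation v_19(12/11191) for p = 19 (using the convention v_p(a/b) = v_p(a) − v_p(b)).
v_19(12/11191) = -2

Factor powers of 19 from the numerator and denominator of the reduced fraction: 12 = 19^0 · 12 and 11191 = 19^2 · 31. Apply v_p(a/b) = v_p(a) − v_p(b): v_19(12/11191) = 0 − 2 = -2.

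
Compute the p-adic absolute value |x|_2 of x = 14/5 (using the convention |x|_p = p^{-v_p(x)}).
|14/5|_2 = 1/2

Step 1 — compute v_2(x) by factoring powers of 2 out of the numerator and denominator: v_2(14/5) = 1. Step 2 — apply |x|_p = p^{-v_p(x)} = 2^{-1} = 1/2.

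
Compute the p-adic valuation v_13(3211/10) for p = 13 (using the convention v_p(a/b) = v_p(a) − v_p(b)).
v_13(3211/10) = 2

Factor powers of 13 from the numerator and denominator of the reduced fraction: 3211 = 13^2 · 19 and 10 = 13^0 · 10. Apply v_p(a/b) = v_p(a) − v_p(b): v_13(3211/10) = 2 − 0 = 2.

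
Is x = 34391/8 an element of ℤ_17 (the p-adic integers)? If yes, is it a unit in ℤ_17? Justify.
x ∈ ℤ_17 but not a unit; v_17(x) = 3 > 0

ℤ_17 = {x ∈ ℚ_17 : v_17(x) ≥ 0} and ℤ_17^× = {x ∈ ℤ_17 : v_17(x) = 0}. Here v_17(34391/8) = v_17(num) − v_17(den) = 3; compare against these criteria.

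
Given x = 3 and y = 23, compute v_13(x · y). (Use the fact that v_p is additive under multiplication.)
v_13(69) = 0

v_p(x) = 0 (factor: 3 = 13^0 · 3); v_p(y) = 0 (factor: 23 = 13^0 · 23). Additivity: v_p(xy) = v_p(x) + v_p(y) = 0 + 0 = 0. (Direct check: xy = 69 = 13^0 · (69).)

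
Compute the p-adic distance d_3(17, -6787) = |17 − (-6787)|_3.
d_3(17, -6787) = 1/243

Step 1 — x − y = 17 − (-6787) = 6804. Step 2 — v_3(6804) = 5 (factor: 6804 = (3^5 · 28); the sign does not affect v_p). Step 3 — |x − y|_3 = 3^{-5} = 1/243.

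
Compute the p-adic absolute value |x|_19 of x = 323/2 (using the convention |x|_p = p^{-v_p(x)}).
|323/2|_19 = 1/19

Step 1 — compute v_19(x) by factoring powers of 19 out of the numerator and denominator: v_19(323/2) = 1. Step 2 — apply |x|_p = p^{-v_p(x)} = 19^{-1} = 1/19.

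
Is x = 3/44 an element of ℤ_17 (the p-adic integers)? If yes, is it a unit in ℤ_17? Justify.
x ∈ ℤ_17^× (unit); v_17(x) = 0

ℤ_17 = {x ∈ ℚ_17 : v_17(x) ≥ 0} and ℤ_17^× = {x ∈ ℤ_17 : v_17(x) = 0}. Here v_17(3/44) = v_17(num) − v_17(den) = 0; compare against these criteria.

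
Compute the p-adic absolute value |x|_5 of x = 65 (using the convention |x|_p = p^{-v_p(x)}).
|65|_5 = 1/5

Step 1 — compute v_5(x) by factoring powers of 5 out of the numerator and denominator: v_5(65) = 1. Step 2 — apply |x|_p = p^{-v_p(x)} = 5^{-1} = 1/5.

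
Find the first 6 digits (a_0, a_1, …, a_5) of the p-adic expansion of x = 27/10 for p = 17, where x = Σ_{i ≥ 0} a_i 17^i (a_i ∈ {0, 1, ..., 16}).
(a_0, …, a_5) = (1, 12, 1, 5, 15, 11)

v_17(27/10) = 0 (numerator and denominator both coprime to 17), so x ∈ ℤ_17^×. Compute digits iteratively via a_i = x_i mod 17, x_{i+1} = (x_i − a_i)/17, with x_0 = x:
  x_0 = 27/10;  a_0 = 1;  x_1 = (x_0 − 1)/17 = 1/10
  x_1 = 1/10;  a_1 = 12;  x_2 = (x_1 − 12)/17 = -7/10
  x_2 = -7/10;  a_2 = 1;  x_3 = (x_2 − 1)/17 = -1/10
  x_3 = -1/10;  a_3 = 5;  x_4 = (x_3 − 5)/17 = -3/10
  x_4 = -3/10;  a_4 = 15;  x_5 = (x_4 − 15)/17 = -9/10
  x_5 = -9/10;  a_5 = 11;  x_6 = (x_5 − 11)/17 = -7/10
Digits: (1, 12, 1, 5, 15, 11).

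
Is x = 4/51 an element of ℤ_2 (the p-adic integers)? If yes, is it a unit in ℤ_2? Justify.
x ∈ ℤ_2 but not a unit; v_2(x) = 2 > 0

ℤ_2 = {x ∈ ℚ_2 : v_2(x) ≥ 0} and ℤ_2^× = {x ∈ ℤ_2 : v_2(x) = 0}. Here v_2(4/51) = v_2(num) − v_2(den) = 2; compare against these criteria.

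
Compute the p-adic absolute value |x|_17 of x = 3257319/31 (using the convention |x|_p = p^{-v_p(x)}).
|3257319/31|_17 = 1/83521

Step 1 — compute v_17(x) by factoring powers of 17 out of the numerator and denominator: v_17(3257319/31) = 4. Step 2 — apply |x|_p = p^{-v_p(x)} = 17^{-4} = 1/83521.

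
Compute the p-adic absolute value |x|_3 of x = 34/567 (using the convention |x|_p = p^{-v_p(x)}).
|34/567|_3 = 81

Step 1 — compute v_3(x) by factoring powers of 3 out of the numerator and denominator: v_3(34/567) = -4. Step 2 — apply |x|_p = p^{-v_p(x)} = 3^{4} = 81.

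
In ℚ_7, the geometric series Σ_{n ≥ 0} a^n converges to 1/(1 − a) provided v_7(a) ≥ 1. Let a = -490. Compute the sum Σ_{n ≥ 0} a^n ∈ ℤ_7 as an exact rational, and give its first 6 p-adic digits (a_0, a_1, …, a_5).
Σ a^n = 1/(1 − a) = 1/491;  first 6 digits = (1, 0, 4, 5, 1, 0)

v_7(a) = 2 ≥ 1, so the series converges in ℤ_7 to 1/(1 − a) = 1/(1 − (-490)) = 1/491. Expand this rational in ℤ_7: compute digits iteratively via d_i = x_i mod 7, x_{i+1} = (x_i − d_i)/7. The first 6 digits are (1, 0, 4, 5, 1, 0).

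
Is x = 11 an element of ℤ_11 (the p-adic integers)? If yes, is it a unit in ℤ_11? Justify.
x ∈ ℤ_11 but not a unit; v_11(x) = 1 > 0

ℤ_11 = {x ∈ ℚ_11 : v_11(x) ≥ 0} and ℤ_11^× = {x ∈ ℤ_11 : v_11(x) = 0}. Here v_11(11) = v_11(num) − v_11(den) = 1; compare against these criteria.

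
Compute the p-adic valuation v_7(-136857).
v_7(-136857) = 4

v_7(n) is the largest exponent k such that 7^k divides n. Factor out: -136857 = -7^4 · 57. (Sign doesn't affect v_p.) So v_7(-136857) = 4.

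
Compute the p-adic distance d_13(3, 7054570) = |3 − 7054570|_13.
d_13(3, 7054570) = 1/371293

Step 1 — x − y = 3 − 7054570 = -7054567. Step 2 — v_13(-7054567) = 5 (factor: -7054567 = −(13^5 · 19); the sign does not affect v_p). Step 3 — |x − y|_13 = 13^{-5} = 1/371293.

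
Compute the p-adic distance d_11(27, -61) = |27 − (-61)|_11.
d_11(27, -61) = 1/11

Step 1 — x − y = 27 − (-61) = 88. Step 2 — v_11(88) = 1 (factor: 88 = (11^1 · 8); the sign does not affect v_p). Step 3 — |x − y|_11 = 11^{-1} = 1/11.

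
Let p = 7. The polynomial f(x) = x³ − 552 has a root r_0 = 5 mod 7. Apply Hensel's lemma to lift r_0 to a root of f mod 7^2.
r_1 = 12 (mod 49)

Hensel: r_{i+1} = r_i − f(r_i)/f′(r_i) mod 7^{i+2}, where f′(x) = 3x². Iterate:
  r_0 = 5 (mod 7)
  r_1 = 12 (mod 49)
Final: r = 12 with f(r) ≡ 0 mod 7^2.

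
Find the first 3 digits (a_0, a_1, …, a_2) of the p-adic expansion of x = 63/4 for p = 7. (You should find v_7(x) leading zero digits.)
(a_0, …, a_2) = (0, 4, 5)

v_7(63/4) = 1, so a_0 = ... = a_0 = 0. Factor out: x = 7^1 · u with u = 9/4 a unit in ℤ_7. Expand u iteratively via a_{v+i} = u_i mod 7, u_{i+1} = (u_i − a_{v+i})/7:
  u_0 = 9/4;  a_1 = 4;  u_1 = (u_0 − 4)/7 = -1/4
  u_1 = -1/4;  a_2 = 5;  u_2 = (u_1 − 5)/7 = -3/4
Digits: (0, 4, 5).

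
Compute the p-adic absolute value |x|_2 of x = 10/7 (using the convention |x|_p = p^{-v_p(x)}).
|10/7|_2 = 1/2

Step 1 — compute v_2(x) by factoring powers of 2 out of the numerator and denominator: v_2(10/7) = 1. Step 2 — apply |x|_p = p^{-v_p(x)} = 2^{-1} = 1/2.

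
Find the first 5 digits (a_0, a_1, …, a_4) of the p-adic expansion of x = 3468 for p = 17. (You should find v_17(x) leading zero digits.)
(a_0, …, a_4) = (0, 0, 12, 0, 0)

v_17(3468) = 2, so a_0 = ... = a_1 = 0. Factor out: x = 17^2 · u with u = 12 a unit in ℤ_17. Expand u iteratively via a_{v+i} = u_i mod 17, u_{i+1} = (u_i − a_{v+i})/17:
  u_0 = 12;  a_2 = 12;  u_1 = (u_0 − 12)/17 = 0
  u_1 = 0;  a_3 = 0;  u_2 = (u_1 − 0)/17 = 0
  u_2 = 0;  a_4 = 0;  u_3 = (u_2 − 0)/17 = 0
Digits: (0, 0, 12, 0, 0).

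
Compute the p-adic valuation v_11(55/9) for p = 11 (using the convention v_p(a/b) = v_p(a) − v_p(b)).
v_11(55/9) = 1

Factor powers of 11 from the numerator and denominator of the reduced fraction: 55 = 11^1 · 5 and 9 = 11^0 · 9. Apply v_p(a/b) = v_p(a) − v_p(b): v_11(55/9) = 1 − 0 = 1.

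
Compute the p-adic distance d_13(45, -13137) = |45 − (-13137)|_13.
d_13(45, -13137) = 1/2197

Step 1 — x − y = 45 − (-13137) = 13182. Step 2 — v_13(13182) = 3 (factor: 13182 = (13^3 · 6); the sign does not affect v_p). Step 3 — |x − y|_13 = 13^{-3} = 1/2197.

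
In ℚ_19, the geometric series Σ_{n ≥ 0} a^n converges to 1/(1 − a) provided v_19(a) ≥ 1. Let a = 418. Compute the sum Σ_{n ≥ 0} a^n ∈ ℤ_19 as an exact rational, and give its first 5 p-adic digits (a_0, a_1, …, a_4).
Σ a^n = 1/(1 − a) = -1/417;  first 5 digits = (1, 3, 10, 14, 15)

v_19(a) = 1 ≥ 1, so the series converges in ℤ_19 to 1/(1 − a) = 1/(1 − 418) = -1/417. Expand this rational in ℤ_19: compute digits iteratively via d_i = x_i mod 19, x_{i+1} = (x_i − d_i)/19. The first 5 digits are (1, 3, 10, 14, 15).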